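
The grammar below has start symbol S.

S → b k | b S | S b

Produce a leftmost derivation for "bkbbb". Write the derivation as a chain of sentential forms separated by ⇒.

S ⇒ Sb ⇒ Sbb ⇒ Sbbb ⇒ bkbbb

S ⇒ Sb   [S → S b]
Sb ⇒ Sbb   [S → S b]
Sbb ⇒ Sbbb   [S → S b]
Sbbb ⇒ bkbbb   [S → b k]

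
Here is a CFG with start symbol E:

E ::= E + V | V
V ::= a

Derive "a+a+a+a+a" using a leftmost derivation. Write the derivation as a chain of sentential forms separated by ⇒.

E ⇒ E+V ⇒ E+V+V ⇒ E+V+V+V ⇒ E+V+V+V+V ⇒ V+V+V+V+V ⇒ a+V+V+V+V ⇒ a+a+V+V+V ⇒ a+a+a+V+V ⇒ a+a+a+a+V ⇒ a+a+a+a+a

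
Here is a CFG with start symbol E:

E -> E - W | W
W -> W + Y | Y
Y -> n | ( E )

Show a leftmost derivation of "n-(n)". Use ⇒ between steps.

E⇒E-W⇒W-W⇒Y-W⇒n-W⇒n-Y⇒n-(E)⇒n-(W)⇒n-(Y)⇒n-(n)

E ⇒ E-W   [E -> E - W]
E-W ⇒ W-W   [E -> W]
W-W ⇒ Y-W   [W -> Y]
Y-W ⇒ n-W   [Y -> n]
n-W ⇒ n-Y   [W -> Y]
n-Y ⇒ n-(E)   [Y -> ( E )]
n-(E) ⇒ n-(W)   [E -> W]
n-(W) ⇒ n-(Y)   [W -> Y]
n-(Y) ⇒ n-(n)   [Y -> n]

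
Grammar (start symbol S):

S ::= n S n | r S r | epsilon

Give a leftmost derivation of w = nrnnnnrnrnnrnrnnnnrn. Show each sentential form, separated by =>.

S => nSn => nrSrn => nrnSnrn => nrnnSnnrn => nrnnnSnnnrn => nrnnnnSnnnnrn => nrnnnnrSrnnnnrn => nrnnnnrnSnrnnnnrn => nrnnnnrnrSrnrnnnnrn => nrnnnnrnrnSnrnrnnnnrn => nrnnnnrnrnnrnrnnnnrn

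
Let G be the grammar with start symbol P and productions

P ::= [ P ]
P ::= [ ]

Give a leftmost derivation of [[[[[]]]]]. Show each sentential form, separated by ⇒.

P⇒[P]⇒[[P]]⇒[[[P]]]⇒[[[[P]]]]⇒[[[[[]]]]]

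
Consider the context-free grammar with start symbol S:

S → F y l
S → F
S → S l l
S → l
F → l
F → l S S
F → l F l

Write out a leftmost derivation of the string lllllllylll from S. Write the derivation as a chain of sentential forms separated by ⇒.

S ⇒ Sll   [S → S l l]
Sll ⇒ Fylll   [S → F y l]
Fylll ⇒ lSSylll   [F → l S S]
lSSylll ⇒ llSylll   [S → l]
llSylll ⇒ llSllylll   [S → S l l]
llSllylll ⇒ llFllylll   [S → F]
llFllylll ⇒ lllFlllylll   [F → l F l]
lllFlllylll ⇒ lllllllylll   [F → l]

S ⇒ Sll ⇒ Fylll ⇒ lSSylll ⇒ llSylll ⇒ llSllylll ⇒ llFllylll ⇒ lllFlllylll ⇒ lllllllylll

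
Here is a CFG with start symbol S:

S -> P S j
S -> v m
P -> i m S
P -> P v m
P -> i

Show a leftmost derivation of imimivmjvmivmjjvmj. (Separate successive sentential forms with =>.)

S => PSj => imSSj => imPSjSj => imPvmSjSj => imimSvmSjSj => imimPSjvmSjSj => imimiSjvmSjSj => imimivmjvmSjSj => imimivmjvmPSjjSj => imimivmjvmiSjjSj => imimivmjvmivmjjSj => imimivmjvmivmjjvmj

S => PSj   [S -> P S j]
PSj => imSSj   [P -> i m S]
imSSj => imPSjSj   [S -> P S j]
imPSjSj => imPvmSjSj   [P -> P v m]
imPvmSjSj => imimSvmSjSj   [P -> i m S]
imimSvmSjSj => imimPSjvmSjSj   [S -> P S j]
imimPSjvmSjSj => imimiSjvmSjSj   [P -> i]
imimiSjvmSjSj => imimivmjvmSjSj   [S -> v m]
imimivmjvmSjSj => imimivmjvmPSjjSj   [S -> P S j]
imimivmjvmPSjjSj => imimivmjvmiSjjSj   [P -> i]
imimivmjvmiSjjSj => imimivmjvmivmjjSj   [S -> v m]
imimivmjvmivmjjSj => imimivmjvmivmjjvmj   [S -> v m]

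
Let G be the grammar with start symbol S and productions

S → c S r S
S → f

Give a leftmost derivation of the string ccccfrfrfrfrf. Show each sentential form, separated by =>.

S=>cSrS=>ccSrSrS=>cccSrSrSrS=>ccccSrSrSrSrS=>ccccfrSrSrSrS=>ccccfrfrSrSrS=>ccccfrfrfrSrS=>ccccfrfrfrfrS=>ccccfrfrfrfrf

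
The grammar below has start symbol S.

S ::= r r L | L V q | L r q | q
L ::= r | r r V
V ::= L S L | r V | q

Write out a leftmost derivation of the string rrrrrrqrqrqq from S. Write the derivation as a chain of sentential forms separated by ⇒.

S ⇒ LVq   [S ::= L V q]
LVq ⇒ rrVVq   [L ::= r r V]
rrVVq ⇒ rrLSLVq   [V ::= L S L]
rrLSLVq ⇒ rrrrVSLVq   [L ::= r r V]
rrrrVSLVq ⇒ rrrrrVSLVq   [V ::= r V]
rrrrrVSLVq ⇒ rrrrrLSLSLVq   [V ::= L S L]
rrrrrLSLSLVq ⇒ rrrrrrSLSLVq   [L ::= r]
rrrrrrSLSLVq ⇒ rrrrrrqLSLVq   [S ::= q]
rrrrrrqLSLVq ⇒ rrrrrrqrSLVq   [L ::= r]
rrrrrrqrSLVq ⇒ rrrrrrqrqLVq   [S ::= q]
rrrrrrqrqLVq ⇒ rrrrrrqrqrVq   [L ::= r]
rrrrrrqrqrVq ⇒ rrrrrrqrqrqq   [V ::= q]

S ⇒ LVq ⇒ rrVVq ⇒ rrLSLVq ⇒ rrrrVSLVq ⇒ rrrrrVSLVq ⇒ rrrrrLSLSLVq ⇒ rrrrrrSLSLVq ⇒ rrrrrrqLSLVq ⇒ rrrrrrqrSLVq ⇒ rrrrrrqrqLVq ⇒ rrrrrrqrqrVq ⇒ rrrrrrqrqrqq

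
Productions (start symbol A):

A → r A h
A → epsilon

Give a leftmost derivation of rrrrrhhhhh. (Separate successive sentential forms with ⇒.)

A ⇒ rAh ⇒ rrAhh ⇒ rrrAhhh ⇒ rrrrAhhhh ⇒ rrrrrAhhhhh ⇒ rrrrrhhhhh

A ⇒ rAh   [A → r A h]
rAh ⇒ rrAhh   [A → r A h]
rrAhh ⇒ rrrAhhh   [A → r A h]
rrrAhhh ⇒ rrrrAhhhh   [A → r A h]
rrrrAhhhh ⇒ rrrrrAhhhhh   [A → r A h]
rrrrrAhhhhh ⇒ rrrrrhhhhh   [A → epsilon]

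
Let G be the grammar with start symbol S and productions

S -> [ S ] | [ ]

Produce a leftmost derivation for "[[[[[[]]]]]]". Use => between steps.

S => [S]   [S -> [ S ]]
[S] => [[S]]   [S -> [ S ]]
[[S]] => [[[S]]]   [S -> [ S ]]
[[[S]]] => [[[[S]]]]   [S -> [ S ]]
[[[[S]]]] => [[[[[S]]]]]   [S -> [ S ]]
[[[[[S]]]]] => [[[[[[]]]]]]   [S -> [ ]]

S => [S] => [[S]] => [[[S]]] => [[[[S]]]] => [[[[[S]]]]] => [[[[[[]]]]]]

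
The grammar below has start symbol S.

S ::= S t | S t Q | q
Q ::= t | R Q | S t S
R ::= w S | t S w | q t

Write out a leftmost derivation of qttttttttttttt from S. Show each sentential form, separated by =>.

S => StQ => StQtQ => StQtQtQ => SttQtQtQ => StQttQtQtQ => StQtQttQtQtQ => SttQtQttQtQtQ => StttQtQttQtQtQ => qtttQtQttQtQtQ => qtttttQttQtQtQ => qttttttttQtQtQ => qttttttttttQtQ => qttttttttttttQ => qttttttttttttt

S => StQ   [S ::= S t Q]
StQ => StQtQ   [S ::= S t Q]
StQtQ => StQtQtQ   [S ::= S t Q]
StQtQtQ => SttQtQtQ   [S ::= S t]
SttQtQtQ => StQttQtQtQ   [S ::= S t Q]
StQttQtQtQ => StQtQttQtQtQ   [S ::= S t Q]
StQtQttQtQtQ => SttQtQttQtQtQ   [S ::= S t]
SttQtQttQtQtQ => StttQtQttQtQtQ   [S ::= S t]
StttQtQttQtQtQ => qtttQtQttQtQtQ   [S ::= q]
qtttQtQttQtQtQ => qtttttQttQtQtQ   [Q ::= t]
qtttttQttQtQtQ => qttttttttQtQtQ   [Q ::= t]
qttttttttQtQtQ => qttttttttttQtQ   [Q ::= t]
qttttttttttQtQ => qttttttttttttQ   [Q ::= t]
qttttttttttttQ => qttttttttttttt   [Q ::= t]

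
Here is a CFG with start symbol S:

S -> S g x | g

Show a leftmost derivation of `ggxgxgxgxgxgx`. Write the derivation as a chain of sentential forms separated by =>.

S => Sgx => Sgxgx => Sgxgxgx => Sgxgxgxgx => Sgxgxgxgxgx => Sgxgxgxgxgxgx => ggxgxgxgxgxgx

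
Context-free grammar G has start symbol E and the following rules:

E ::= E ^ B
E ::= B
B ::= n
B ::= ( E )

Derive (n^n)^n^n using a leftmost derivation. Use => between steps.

E => E^B   [E ::= E ^ B]
E^B => E^B^B   [E ::= E ^ B]
E^B^B => B^B^B   [E ::= B]
B^B^B => (E)^B^B   [B ::= ( E )]
(E)^B^B => (E^B)^B^B   [E ::= E ^ B]
(E^B)^B^B => (B^B)^B^B   [E ::= B]
(B^B)^B^B => (n^B)^B^B   [B ::= n]
(n^B)^B^B => (n^n)^B^B   [B ::= n]
(n^n)^B^B => (n^n)^n^B   [B ::= n]
(n^n)^n^B => (n^n)^n^n   [B ::= n]

E => E^B => E^B^B => B^B^B => (E)^B^B => (E^B)^B^B => (B^B)^B^B => (n^B)^B^B => (n^n)^B^B => (n^n)^n^B => (n^n)^n^n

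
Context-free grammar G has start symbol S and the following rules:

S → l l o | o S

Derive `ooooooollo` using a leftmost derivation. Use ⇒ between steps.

S ⇒ oS ⇒ ooS ⇒ oooS ⇒ ooooS ⇒ oooooS ⇒ ooooooS ⇒ oooooooS ⇒ ooooooollo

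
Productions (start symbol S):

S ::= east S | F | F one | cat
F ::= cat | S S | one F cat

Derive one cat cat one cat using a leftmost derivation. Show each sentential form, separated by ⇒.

S ⇒ F   [S ::= F]
F ⇒ one F cat   [F ::= one F cat]
one F cat ⇒ one S S cat   [F ::= S S]
one S S cat ⇒ one cat S cat   [S ::= cat]
one cat S cat ⇒ one cat F one cat   [S ::= F one]
one cat F one cat ⇒ one cat cat one cat   [F ::= cat]

S ⇒ F ⇒ one F cat ⇒ one S S cat ⇒ one cat S cat ⇒ one cat F one cat ⇒ one cat cat one cat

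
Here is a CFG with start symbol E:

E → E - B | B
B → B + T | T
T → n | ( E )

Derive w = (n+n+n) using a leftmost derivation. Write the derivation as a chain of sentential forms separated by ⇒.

E ⇒ B   [E → B]
B ⇒ T   [B → T]
T ⇒ (E)   [T → ( E )]
(E) ⇒ (B)   [E → B]
(B) ⇒ (B+T)   [B → B + T]
(B+T) ⇒ (B+T+T)   [B → B + T]
(B+T+T) ⇒ (T+T+T)   [B → T]
(T+T+T) ⇒ (n+T+T)   [T → n]
(n+T+T) ⇒ (n+n+T)   [T → n]
(n+n+T) ⇒ (n+n+n)   [T → n]

E ⇒ B ⇒ T ⇒ (E) ⇒ (B) ⇒ (B+T) ⇒ (B+T+T) ⇒ (T+T+T) ⇒ (n+T+T) ⇒ (n+n+T) ⇒ (n+n+n)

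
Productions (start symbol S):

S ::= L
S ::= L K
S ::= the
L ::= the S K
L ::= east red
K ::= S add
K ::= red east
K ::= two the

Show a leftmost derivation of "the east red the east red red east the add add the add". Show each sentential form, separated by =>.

S => L   [S ::= L]
L => the S K   [L ::= the S K]
the S K => the L K K   [S ::= L K]
the L K K => the east red K K   [L ::= east red]
the east red K K => the east red S add K   [K ::= S add]
the east red S add K => the east red L add K   [S ::= L]
the east red L add K => the east red the S K add K   [L ::= the S K]
the east red the S K add K => the east red the L K K add K   [S ::= L K]
the east red the L K K add K => the east red the east red K K add K   [L ::= east red]
the east red the east red K K add K => the east red the east red red east K add K   [K ::= red east]
the east red the east red red east K add K => the east red the east red red east S add add K   [K ::= S add]
the east red the east red red east S add add K => the east red the east red red east the add add K   [S ::= the]
the east red the east red red east the add add K => the east red the east red red east the add add S add   [K ::= S add]
the east red the east red red east the add add S add => the east red the east red red east the add add the add   [S ::= the]

S => L => the S K => the L K K => the east red K K => the east red S add K => the east red L add K => the east red the S K add K => the east red the L K K add K => the east red the east red K K add K => the east red the east red red east K add K => the east red the east red red east S add add K => the east red the east red red east the add add K => the east red the east red red east the add add S add => the east red the east red red east the add add the add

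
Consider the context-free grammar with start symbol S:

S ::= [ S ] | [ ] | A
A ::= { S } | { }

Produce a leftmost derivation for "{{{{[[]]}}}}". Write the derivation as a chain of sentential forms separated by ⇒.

S ⇒ A   [S ::= A]
A ⇒ {S}   [A ::= { S }]
{S} ⇒ {A}   [S ::= A]
{A} ⇒ {{S}}   [A ::= { S }]
{{S}} ⇒ {{A}}   [S ::= A]
{{A}} ⇒ {{{S}}}   [A ::= { S }]
{{{S}}} ⇒ {{{A}}}   [S ::= A]
{{{A}}} ⇒ {{{{S}}}}   [A ::= { S }]
{{{{S}}}} ⇒ {{{{[S]}}}}   [S ::= [ S ]]
{{{{[S]}}}} ⇒ {{{{[[]]}}}}   [S ::= [ ]]

S ⇒ A ⇒ {S} ⇒ {A} ⇒ {{S}} ⇒ {{A}} ⇒ {{{S}}} ⇒ {{{A}}} ⇒ {{{{S}}}} ⇒ {{{{[S]}}}} ⇒ {{{{[[]]}}}}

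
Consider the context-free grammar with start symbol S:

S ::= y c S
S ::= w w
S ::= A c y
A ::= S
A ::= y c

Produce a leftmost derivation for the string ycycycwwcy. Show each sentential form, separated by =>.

S => ycS   [S ::= y c S]
ycS => ycycS   [S ::= y c S]
ycycS => ycycycS   [S ::= y c S]
ycycycS => ycycycAcy   [S ::= A c y]
ycycycAcy => ycycycScy   [A ::= S]
ycycycScy => ycycycwwcy   [S ::= w w]

S => ycS => ycycS => ycycycS => ycycycAcy => ycycycScy => ycycycwwcy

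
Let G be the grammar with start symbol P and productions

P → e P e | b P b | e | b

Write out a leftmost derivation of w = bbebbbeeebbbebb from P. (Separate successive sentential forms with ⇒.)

P ⇒ bPb ⇒ bbPbb ⇒ bbePebb ⇒ bbebPbebb ⇒ bbebbPbbebb ⇒ bbebbbPbbbebb ⇒ bbebbbePebbbebb ⇒ bbebbbeeebbbebb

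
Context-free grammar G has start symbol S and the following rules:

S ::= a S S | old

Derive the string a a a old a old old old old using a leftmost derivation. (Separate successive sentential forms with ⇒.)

S ⇒ a S S ⇒ a a S S S ⇒ a a a S S S S ⇒ a a a old S S S ⇒ a a a old a S S S S ⇒ a a a old a old S S S ⇒ a a a old a old old S S ⇒ a a a old a old old old S ⇒ a a a old a old old old old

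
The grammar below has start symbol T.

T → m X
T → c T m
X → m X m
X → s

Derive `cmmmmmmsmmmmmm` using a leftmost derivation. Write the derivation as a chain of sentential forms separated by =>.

T => cTm => cmXm => cmmXmm => cmmmXmmm => cmmmmXmmmm => cmmmmmXmmmmm => cmmmmmmXmmmmmm => cmmmmmmsmmmmmm

T => cTm   [T → c T m]
cTm => cmXm   [T → m X]
cmXm => cmmXmm   [X → m X m]
cmmXmm => cmmmXmmm   [X → m X m]
cmmmXmmm => cmmmmXmmmm   [X → m X m]
cmmmmXmmmm => cmmmmmXmmmmm   [X → m X m]
cmmmmmXmmmmm => cmmmmmmXmmmmmm   [X → m X m]
cmmmmmmXmmmmmm => cmmmmmmsmmmmmm   [X → s]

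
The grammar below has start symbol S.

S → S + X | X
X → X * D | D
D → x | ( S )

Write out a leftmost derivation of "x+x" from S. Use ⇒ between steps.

S⇒S+X⇒X+X⇒D+X⇒x+X⇒x+D⇒x+x

S ⇒ S+X   [S → S + X]
S+X ⇒ X+X   [S → X]
X+X ⇒ D+X   [X → D]
D+X ⇒ x+X   [D → x]
x+X ⇒ x+D   [X → D]
x+D ⇒ x+x   [D → x]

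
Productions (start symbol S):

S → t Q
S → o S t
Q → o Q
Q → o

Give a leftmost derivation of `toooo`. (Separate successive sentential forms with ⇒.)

S⇒tQ⇒toQ⇒tooQ⇒toooQ⇒toooo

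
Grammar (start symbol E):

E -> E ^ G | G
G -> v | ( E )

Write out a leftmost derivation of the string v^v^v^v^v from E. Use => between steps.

E=>E^G=>E^G^G=>E^G^G^G=>E^G^G^G^G=>G^G^G^G^G=>v^G^G^G^G=>v^v^G^G^G=>v^v^v^G^G=>v^v^v^v^G=>v^v^v^v^v

E => E^G   [E -> E ^ G]
E^G => E^G^G   [E -> E ^ G]
E^G^G => E^G^G^G   [E -> E ^ G]
E^G^G^G => E^G^G^G^G   [E -> E ^ G]
E^G^G^G^G => G^G^G^G^G   [E -> G]
G^G^G^G^G => v^G^G^G^G   [G -> v]
v^G^G^G^G => v^v^G^G^G   [G -> v]
v^v^G^G^G => v^v^v^G^G   [G -> v]
v^v^v^G^G => v^v^v^v^G   [G -> v]
v^v^v^v^G => v^v^v^v^v   [G -> v]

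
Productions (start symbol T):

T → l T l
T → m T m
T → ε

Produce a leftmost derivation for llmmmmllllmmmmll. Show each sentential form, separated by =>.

T => lTl => llTll => llmTmll => llmmTmmll => llmmmTmmmll => llmmmmTmmmmll => llmmmmlTlmmmmll => llmmmmllTllmmmmll => llmmmmllllmmmmll

T => lTl   [T → l T l]
lTl => llTll   [T → l T l]
llTll => llmTmll   [T → m T m]
llmTmll => llmmTmmll   [T → m T m]
llmmTmmll => llmmmTmmmll   [T → m T m]
llmmmTmmmll => llmmmmTmmmmll   [T → m T m]
llmmmmTmmmmll => llmmmmlTlmmmmll   [T → l T l]
llmmmmlTlmmmmll => llmmmmllTllmmmmll   [T → l T l]
llmmmmllTllmmmmll => llmmmmllllmmmmll   [T → ε]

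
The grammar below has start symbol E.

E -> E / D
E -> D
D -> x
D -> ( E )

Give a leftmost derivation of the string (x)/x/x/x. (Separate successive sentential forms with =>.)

E => E/D => E/D/D => E/D/D/D => D/D/D/D => (E)/D/D/D => (D)/D/D/D => (x)/D/D/D => (x)/x/D/D => (x)/x/x/D => (x)/x/x/x

E => E/D   [E -> E / D]
E/D => E/D/D   [E -> E / D]
E/D/D => E/D/D/D   [E -> E / D]
E/D/D/D => D/D/D/D   [E -> D]
D/D/D/D => (E)/D/D/D   [D -> ( E )]
(E)/D/D/D => (D)/D/D/D   [E -> D]
(D)/D/D/D => (x)/D/D/D   [D -> x]
(x)/D/D/D => (x)/x/D/D   [D -> x]
(x)/x/D/D => (x)/x/x/D   [D -> x]
(x)/x/x/D => (x)/x/x/x   [D -> x]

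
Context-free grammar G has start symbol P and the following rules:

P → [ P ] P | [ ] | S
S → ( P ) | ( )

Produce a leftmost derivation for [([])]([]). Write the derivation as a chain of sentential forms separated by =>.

P=>[P]P=>[S]P=>[(P)]P=>[([])]P=>[([])]S=>[([])](P)=>[([])]([])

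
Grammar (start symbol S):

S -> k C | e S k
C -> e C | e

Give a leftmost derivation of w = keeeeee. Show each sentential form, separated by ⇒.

S ⇒ kC ⇒ keC ⇒ keeC ⇒ keeeC ⇒ keeeeC ⇒ keeeeeC ⇒ keeeeee

S ⇒ kC   [S -> k C]
kC ⇒ keC   [C -> e C]
keC ⇒ keeC   [C -> e C]
keeC ⇒ keeeC   [C -> e C]
keeeC ⇒ keeeeC   [C -> e C]
keeeeC ⇒ keeeeeC   [C -> e C]
keeeeeC ⇒ keeeeee   [C -> e]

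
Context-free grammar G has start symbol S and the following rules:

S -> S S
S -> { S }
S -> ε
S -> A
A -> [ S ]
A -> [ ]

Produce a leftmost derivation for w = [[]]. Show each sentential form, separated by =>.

S => A => [S] => [A] => [[S]] => [[]]

S => A   [S -> A]
A => [S]   [A -> [ S ]]
[S] => [A]   [S -> A]
[A] => [[S]]   [A -> [ S ]]
[[S]] => [[]]   [S -> ε]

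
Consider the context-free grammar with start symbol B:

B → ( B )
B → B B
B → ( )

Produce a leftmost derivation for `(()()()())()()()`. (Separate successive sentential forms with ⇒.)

B ⇒ BB   [B → B B]
BB ⇒ BBB   [B → B B]
BBB ⇒ BBBB   [B → B B]
BBBB ⇒ (B)BBB   [B → ( B )]
(B)BBB ⇒ (BB)BBB   [B → B B]
(BB)BBB ⇒ (BBB)BBB   [B → B B]
(BBB)BBB ⇒ (BBBB)BBB   [B → B B]
(BBBB)BBB ⇒ (()BBB)BBB   [B → ( )]
(()BBB)BBB ⇒ (()()BB)BBB   [B → ( )]
(()()BB)BBB ⇒ (()()()B)BBB   [B → ( )]
(()()()B)BBB ⇒ (()()()())BBB   [B → ( )]
(()()()())BBB ⇒ (()()()())()BB   [B → ( )]
(()()()())()BB ⇒ (()()()())()()B   [B → ( )]
(()()()())()()B ⇒ (()()()())()()()   [B → ( )]

B⇒BB⇒BBB⇒BBBB⇒(B)BBB⇒(BB)BBB⇒(BBB)BBB⇒(BBBB)BBB⇒(()BBB)BBB⇒(()()BB)BBB⇒(()()()B)BBB⇒(()()()())BBB⇒(()()()())()BB⇒(()()()())()()B⇒(()()()())()()()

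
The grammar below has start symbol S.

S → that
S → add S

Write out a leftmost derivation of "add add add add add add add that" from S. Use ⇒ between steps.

S ⇒ add S   [S → add S]
add S ⇒ add add S   [S → add S]
add add S ⇒ add add add S   [S → add S]
add add add S ⇒ add add add add S   [S → add S]
add add add add S ⇒ add add add add add S   [S → add S]
add add add add add S ⇒ add add add add add add S   [S → add S]
add add add add add add S ⇒ add add add add add add add S   [S → add S]
add add add add add add add S ⇒ add add add add add add add that   [S → that]

S ⇒ add S ⇒ add add S ⇒ add add add S ⇒ add add add add S ⇒ add add add add add S ⇒ add add add add add add S ⇒ add add add add add add add S ⇒ add add add add add add add that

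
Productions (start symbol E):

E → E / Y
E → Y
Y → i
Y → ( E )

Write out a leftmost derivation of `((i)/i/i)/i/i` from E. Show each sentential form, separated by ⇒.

E ⇒ E/Y   [E → E / Y]
E/Y ⇒ E/Y/Y   [E → E / Y]
E/Y/Y ⇒ Y/Y/Y   [E → Y]
Y/Y/Y ⇒ (E)/Y/Y   [Y → ( E )]
(E)/Y/Y ⇒ (E/Y)/Y/Y   [E → E / Y]
(E/Y)/Y/Y ⇒ (E/Y/Y)/Y/Y   [E → E / Y]
(E/Y/Y)/Y/Y ⇒ (Y/Y/Y)/Y/Y   [E → Y]
(Y/Y/Y)/Y/Y ⇒ ((E)/Y/Y)/Y/Y   [Y → ( E )]
((E)/Y/Y)/Y/Y ⇒ ((Y)/Y/Y)/Y/Y   [E → Y]
((Y)/Y/Y)/Y/Y ⇒ ((i)/Y/Y)/Y/Y   [Y → i]
((i)/Y/Y)/Y/Y ⇒ ((i)/i/Y)/Y/Y   [Y → i]
((i)/i/Y)/Y/Y ⇒ ((i)/i/i)/Y/Y   [Y → i]
((i)/i/i)/Y/Y ⇒ ((i)/i/i)/i/Y   [Y → i]
((i)/i/i)/i/Y ⇒ ((i)/i/i)/i/i   [Y → i]

E ⇒ E/Y ⇒ E/Y/Y ⇒ Y/Y/Y ⇒ (E)/Y/Y ⇒ (E/Y)/Y/Y ⇒ (E/Y/Y)/Y/Y ⇒ (Y/Y/Y)/Y/Y ⇒ ((E)/Y/Y)/Y/Y ⇒ ((Y)/Y/Y)/Y/Y ⇒ ((i)/Y/Y)/Y/Y ⇒ ((i)/i/Y)/Y/Y ⇒ ((i)/i/i)/Y/Y ⇒ ((i)/i/i)/i/Y ⇒ ((i)/i/i)/i/i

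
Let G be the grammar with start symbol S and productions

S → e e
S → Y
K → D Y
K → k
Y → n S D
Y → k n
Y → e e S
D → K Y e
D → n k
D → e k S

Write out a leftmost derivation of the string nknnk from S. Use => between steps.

S => Y   [S → Y]
Y => nSD   [Y → n S D]
nSD => nYD   [S → Y]
nYD => nknD   [Y → k n]
nknD => nknnk   [D → n k]

S => Y => nSD => nYD => nknD => nknnk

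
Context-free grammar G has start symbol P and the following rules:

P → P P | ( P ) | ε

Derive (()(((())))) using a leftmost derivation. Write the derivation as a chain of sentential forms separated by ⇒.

P ⇒ (P) ⇒ (PP) ⇒ ((P)P) ⇒ (()P) ⇒ (()(P)) ⇒ (()((P))) ⇒ (()(((P)))) ⇒ (()((((P))))) ⇒ (()(((()))))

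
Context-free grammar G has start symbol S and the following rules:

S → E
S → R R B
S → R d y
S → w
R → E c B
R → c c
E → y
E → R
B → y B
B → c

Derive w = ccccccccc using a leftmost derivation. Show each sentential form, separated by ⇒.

S⇒RRB⇒EcBRB⇒RcBRB⇒EcBcBRB⇒RcBcBRB⇒cccBcBRB⇒cccccBRB⇒ccccccRB⇒ccccccccB⇒ccccccccc

S ⇒ RRB   [S → R R B]
RRB ⇒ EcBRB   [R → E c B]
EcBRB ⇒ RcBRB   [E → R]
RcBRB ⇒ EcBcBRB   [R → E c B]
EcBcBRB ⇒ RcBcBRB   [E → R]
RcBcBRB ⇒ cccBcBRB   [R → c c]
cccBcBRB ⇒ cccccBRB   [B → c]
cccccBRB ⇒ ccccccRB   [B → c]
ccccccRB ⇒ ccccccccB   [R → c c]
ccccccccB ⇒ ccccccccc   [B → c]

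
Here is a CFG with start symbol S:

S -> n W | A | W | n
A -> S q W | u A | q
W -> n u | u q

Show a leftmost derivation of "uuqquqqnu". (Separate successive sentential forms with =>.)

S => A   [S -> A]
A => uA   [A -> u A]
uA => uSqW   [A -> S q W]
uSqW => uAqW   [S -> A]
uAqW => uSqWqW   [A -> S q W]
uSqWqW => uAqWqW   [S -> A]
uAqWqW => uuAqWqW   [A -> u A]
uuAqWqW => uuqqWqW   [A -> q]
uuqqWqW => uuqquqqW   [W -> u q]
uuqquqqW => uuqquqqnu   [W -> n u]

S => A => uA => uSqW => uAqW => uSqWqW => uAqWqW => uuAqWqW => uuqqWqW => uuqquqqW => uuqquqqnu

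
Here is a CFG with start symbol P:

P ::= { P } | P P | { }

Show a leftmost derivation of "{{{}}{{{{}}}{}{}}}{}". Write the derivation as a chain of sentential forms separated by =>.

P=>PP=>{P}P=>{PP}P=>{{P}P}P=>{{{}}P}P=>{{{}}{P}}P=>{{{}}{PP}}P=>{{{}}{PPP}}P=>{{{}}{{P}PP}}P=>{{{}}{{{P}}PP}}P=>{{{}}{{{{}}}PP}}P=>{{{}}{{{{}}}{}P}}P=>{{{}}{{{{}}}{}{}}}P=>{{{}}{{{{}}}{}{}}}{}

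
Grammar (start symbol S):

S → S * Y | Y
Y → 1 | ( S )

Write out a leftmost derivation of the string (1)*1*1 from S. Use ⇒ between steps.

S⇒S*Y⇒S*Y*Y⇒Y*Y*Y⇒(S)*Y*Y⇒(Y)*Y*Y⇒(1)*Y*Y⇒(1)*1*Y⇒(1)*1*1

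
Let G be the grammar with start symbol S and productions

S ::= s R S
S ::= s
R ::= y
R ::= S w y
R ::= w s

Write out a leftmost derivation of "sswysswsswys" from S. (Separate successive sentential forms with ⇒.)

S ⇒ sRS   [S ::= s R S]
sRS ⇒ sSwyS   [R ::= S w y]
sSwyS ⇒ sswyS   [S ::= s]
sswyS ⇒ sswysRS   [S ::= s R S]
sswysRS ⇒ sswysSwyS   [R ::= S w y]
sswysSwyS ⇒ sswyssRSwyS   [S ::= s R S]
sswyssRSwyS ⇒ sswysswsSwyS   [R ::= w s]
sswysswsSwyS ⇒ sswysswsswyS   [S ::= s]
sswysswsswyS ⇒ sswysswsswys   [S ::= s]

S⇒sRS⇒sSwyS⇒sswyS⇒sswysRS⇒sswysSwyS⇒sswyssRSwyS⇒sswysswsSwyS⇒sswysswsswyS⇒sswysswsswys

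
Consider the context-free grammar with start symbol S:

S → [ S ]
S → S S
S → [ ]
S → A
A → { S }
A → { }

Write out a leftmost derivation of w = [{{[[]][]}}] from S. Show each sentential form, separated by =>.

S => [S] => [A] => [{S}] => [{A}] => [{{S}}] => [{{SS}}] => [{{[S]S}}] => [{{[[]]S}}] => [{{[[]][]}}]

S => [S]   [S → [ S ]]
[S] => [A]   [S → A]
[A] => [{S}]   [A → { S }]
[{S}] => [{A}]   [S → A]
[{A}] => [{{S}}]   [A → { S }]
[{{S}}] => [{{SS}}]   [S → S S]
[{{SS}}] => [{{[S]S}}]   [S → [ S ]]
[{{[S]S}}] => [{{[[]]S}}]   [S → [ ]]
[{{[[]]S}}] => [{{[[]][]}}]   [S → [ ]]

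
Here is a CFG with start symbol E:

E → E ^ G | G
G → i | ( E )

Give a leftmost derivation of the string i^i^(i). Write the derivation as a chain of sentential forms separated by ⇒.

E ⇒ E^G ⇒ E^G^G ⇒ G^G^G ⇒ i^G^G ⇒ i^i^G ⇒ i^i^(E) ⇒ i^i^(G) ⇒ i^i^(i)

E ⇒ E^G   [E → E ^ G]
E^G ⇒ E^G^G   [E → E ^ G]
E^G^G ⇒ G^G^G   [E → G]
G^G^G ⇒ i^G^G   [G → i]
i^G^G ⇒ i^i^G   [G → i]
i^i^G ⇒ i^i^(E)   [G → ( E )]
i^i^(E) ⇒ i^i^(G)   [E → G]
i^i^(G) ⇒ i^i^(i)   [G → i]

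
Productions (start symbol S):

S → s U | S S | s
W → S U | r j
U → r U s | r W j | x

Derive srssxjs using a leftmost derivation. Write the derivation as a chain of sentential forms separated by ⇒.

S ⇒ SS   [S → S S]
SS ⇒ sUS   [S → s U]
sUS ⇒ srWjS   [U → r W j]
srWjS ⇒ srSUjS   [W → S U]
srSUjS ⇒ srSSUjS   [S → S S]
srSSUjS ⇒ srsSUjS   [S → s]
srsSUjS ⇒ srssUjS   [S → s]
srssUjS ⇒ srssxjS   [U → x]
srssxjS ⇒ srssxjs   [S → s]

S ⇒ SS ⇒ sUS ⇒ srWjS ⇒ srSUjS ⇒ srSSUjS ⇒ srsSUjS ⇒ srssUjS ⇒ srssxjS ⇒ srssxjs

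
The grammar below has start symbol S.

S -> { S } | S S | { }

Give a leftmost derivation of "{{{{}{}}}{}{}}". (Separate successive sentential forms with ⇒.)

S ⇒ {S} ⇒ {SS} ⇒ {SSS} ⇒ {{S}SS} ⇒ {{{S}}SS} ⇒ {{{SS}}SS} ⇒ {{{{}S}}SS} ⇒ {{{{}{}}}SS} ⇒ {{{{}{}}}{}S} ⇒ {{{{}{}}}{}{}}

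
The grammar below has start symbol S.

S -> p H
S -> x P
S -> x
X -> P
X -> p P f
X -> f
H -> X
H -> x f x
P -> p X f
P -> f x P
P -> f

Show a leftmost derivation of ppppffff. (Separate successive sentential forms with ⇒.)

S⇒pH⇒pX⇒pP⇒ppXf⇒pppPff⇒ppppXfff⇒ppppPfff⇒ppppffff

S ⇒ pH   [S -> p H]
pH ⇒ pX   [H -> X]
pX ⇒ pP   [X -> P]
pP ⇒ ppXf   [P -> p X f]
ppXf ⇒ pppPff   [X -> p P f]
pppPff ⇒ ppppXfff   [P -> p X f]
ppppXfff ⇒ ppppPfff   [X -> P]
ppppPfff ⇒ ppppffff   [P -> f]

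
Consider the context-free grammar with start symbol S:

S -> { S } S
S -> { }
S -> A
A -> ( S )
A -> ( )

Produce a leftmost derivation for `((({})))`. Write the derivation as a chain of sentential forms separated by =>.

S => A   [S -> A]
A => (S)   [A -> ( S )]
(S) => (A)   [S -> A]
(A) => ((S))   [A -> ( S )]
((S)) => ((A))   [S -> A]
((A)) => (((S)))   [A -> ( S )]
(((S))) => ((({})))   [S -> { }]

S => A => (S) => (A) => ((S)) => ((A)) => (((S))) => ((({})))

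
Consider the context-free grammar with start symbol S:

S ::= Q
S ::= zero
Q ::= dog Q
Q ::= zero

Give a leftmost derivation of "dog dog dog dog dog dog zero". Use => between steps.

S => Q => dog Q => dog dog Q => dog dog dog Q => dog dog dog dog Q => dog dog dog dog dog Q => dog dog dog dog dog dog Q => dog dog dog dog dog dog zero

S => Q   [S ::= Q]
Q => dog Q   [Q ::= dog Q]
dog Q => dog dog Q   [Q ::= dog Q]
dog dog Q => dog dog dog Q   [Q ::= dog Q]
dog dog dog Q => dog dog dog dog Q   [Q ::= dog Q]
dog dog dog dog Q => dog dog dog dog dog Q   [Q ::= dog Q]
dog dog dog dog dog Q => dog dog dog dog dog dog Q   [Q ::= dog Q]
dog dog dog dog dog dog Q => dog dog dog dog dog dog zero   [Q ::= zero]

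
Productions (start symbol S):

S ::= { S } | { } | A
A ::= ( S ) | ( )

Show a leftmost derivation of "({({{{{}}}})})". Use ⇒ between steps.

S ⇒ A ⇒ (S) ⇒ ({S}) ⇒ ({A}) ⇒ ({(S)}) ⇒ ({({S})}) ⇒ ({({{S}})}) ⇒ ({({{{S}}})}) ⇒ ({({{{{}}}})})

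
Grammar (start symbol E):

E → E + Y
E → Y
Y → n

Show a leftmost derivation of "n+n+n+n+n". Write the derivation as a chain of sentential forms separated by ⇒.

E ⇒ E+Y   [E → E + Y]
E+Y ⇒ E+Y+Y   [E → E + Y]
E+Y+Y ⇒ E+Y+Y+Y   [E → E + Y]
E+Y+Y+Y ⇒ E+Y+Y+Y+Y   [E → E + Y]
E+Y+Y+Y+Y ⇒ Y+Y+Y+Y+Y   [E → Y]
Y+Y+Y+Y+Y ⇒ n+Y+Y+Y+Y   [Y → n]
n+Y+Y+Y+Y ⇒ n+n+Y+Y+Y   [Y → n]
n+n+Y+Y+Y ⇒ n+n+n+Y+Y   [Y → n]
n+n+n+Y+Y ⇒ n+n+n+n+Y   [Y → n]
n+n+n+n+Y ⇒ n+n+n+n+n   [Y → n]

E⇒E+Y⇒E+Y+Y⇒E+Y+Y+Y⇒E+Y+Y+Y+Y⇒Y+Y+Y+Y+Y⇒n+Y+Y+Y+Y⇒n+n+Y+Y+Y⇒n+n+n+Y+Y⇒n+n+n+n+Y⇒n+n+n+n+n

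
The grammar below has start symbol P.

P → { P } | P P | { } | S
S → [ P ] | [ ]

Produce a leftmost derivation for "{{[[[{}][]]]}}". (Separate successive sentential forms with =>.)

P => {P} => {{P}} => {{S}} => {{[P]}} => {{[S]}} => {{[[P]]}} => {{[[PP]]}} => {{[[SP]]}} => {{[[[P]P]]}} => {{[[[{}]P]]}} => {{[[[{}]S]]}} => {{[[[{}][]]]}}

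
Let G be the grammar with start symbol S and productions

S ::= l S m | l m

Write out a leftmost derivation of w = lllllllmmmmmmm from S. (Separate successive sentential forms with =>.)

S => lSm   [S ::= l S m]
lSm => llSmm   [S ::= l S m]
llSmm => lllSmmm   [S ::= l S m]
lllSmmm => llllSmmmm   [S ::= l S m]
llllSmmmm => lllllSmmmmm   [S ::= l S m]
lllllSmmmmm => llllllSmmmmmm   [S ::= l S m]
llllllSmmmmmm => lllllllmmmmmmm   [S ::= l m]

S => lSm => llSmm => lllSmmm => llllSmmmm => lllllSmmmmm => llllllSmmmmmm => lllllllmmmmmmm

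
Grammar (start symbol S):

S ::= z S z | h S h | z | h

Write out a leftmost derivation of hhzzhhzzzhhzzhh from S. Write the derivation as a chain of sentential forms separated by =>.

S => hSh => hhShh => hhzSzhh => hhzzSzzhh => hhzzhShzzhh => hhzzhhShhzzhh => hhzzhhzSzhhzzhh => hhzzhhzzzhhzzhh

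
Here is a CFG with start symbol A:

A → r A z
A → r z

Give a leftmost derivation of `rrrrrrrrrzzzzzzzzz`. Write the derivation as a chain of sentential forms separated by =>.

A => rAz => rrAzz => rrrAzzz => rrrrAzzzz => rrrrrAzzzzz => rrrrrrAzzzzzz => rrrrrrrAzzzzzzz => rrrrrrrrAzzzzzzzz => rrrrrrrrrzzzzzzzzz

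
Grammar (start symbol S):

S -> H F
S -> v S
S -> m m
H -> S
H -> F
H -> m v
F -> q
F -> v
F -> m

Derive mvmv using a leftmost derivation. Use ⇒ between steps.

S ⇒ HF   [S -> H F]
HF ⇒ SF   [H -> S]
SF ⇒ HFF   [S -> H F]
HFF ⇒ mvFF   [H -> m v]
mvFF ⇒ mvmF   [F -> m]
mvmF ⇒ mvmv   [F -> v]

S ⇒ HF ⇒ SF ⇒ HFF ⇒ mvFF ⇒ mvmF ⇒ mvmv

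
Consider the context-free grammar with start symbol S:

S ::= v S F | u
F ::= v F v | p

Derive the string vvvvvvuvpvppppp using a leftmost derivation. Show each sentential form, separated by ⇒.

S ⇒ vSF   [S ::= v S F]
vSF ⇒ vvSFF   [S ::= v S F]
vvSFF ⇒ vvvSFFF   [S ::= v S F]
vvvSFFF ⇒ vvvvSFFFF   [S ::= v S F]
vvvvSFFFF ⇒ vvvvvSFFFFF   [S ::= v S F]
vvvvvSFFFFF ⇒ vvvvvvSFFFFFF   [S ::= v S F]
vvvvvvSFFFFFF ⇒ vvvvvvuFFFFFF   [S ::= u]
vvvvvvuFFFFFF ⇒ vvvvvvuvFvFFFFF   [F ::= v F v]
vvvvvvuvFvFFFFF ⇒ vvvvvvuvpvFFFFF   [F ::= p]
vvvvvvuvpvFFFFF ⇒ vvvvvvuvpvpFFFF   [F ::= p]
vvvvvvuvpvpFFFF ⇒ vvvvvvuvpvppFFF   [F ::= p]
vvvvvvuvpvppFFF ⇒ vvvvvvuvpvpppFF   [F ::= p]
vvvvvvuvpvpppFF ⇒ vvvvvvuvpvppppF   [F ::= p]
vvvvvvuvpvppppF ⇒ vvvvvvuvpvppppp   [F ::= p]

S⇒vSF⇒vvSFF⇒vvvSFFF⇒vvvvSFFFF⇒vvvvvSFFFFF⇒vvvvvvSFFFFFF⇒vvvvvvuFFFFFF⇒vvvvvvuvFvFFFFF⇒vvvvvvuvpvFFFFF⇒vvvvvvuvpvpFFFF⇒vvvvvvuvpvppFFF⇒vvvvvvuvpvpppFF⇒vvvvvvuvpvppppF⇒vvvvvvuvpvppppp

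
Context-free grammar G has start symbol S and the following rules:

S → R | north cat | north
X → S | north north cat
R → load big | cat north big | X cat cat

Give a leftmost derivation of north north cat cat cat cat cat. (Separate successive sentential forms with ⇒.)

S ⇒ R ⇒ X cat cat ⇒ S cat cat ⇒ R cat cat ⇒ X cat cat cat cat ⇒ north north cat cat cat cat cat

S ⇒ R   [S → R]
R ⇒ X cat cat   [R → X cat cat]
X cat cat ⇒ S cat cat   [X → S]
S cat cat ⇒ R cat cat   [S → R]
R cat cat ⇒ X cat cat cat cat   [R → X cat cat]
X cat cat cat cat ⇒ north north cat cat cat cat cat   [X → north north cat]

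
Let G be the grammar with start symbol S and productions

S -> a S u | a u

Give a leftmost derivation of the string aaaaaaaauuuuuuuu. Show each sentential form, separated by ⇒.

S ⇒ aSu ⇒ aaSuu ⇒ aaaSuuu ⇒ aaaaSuuuu ⇒ aaaaaSuuuuu ⇒ aaaaaaSuuuuuu ⇒ aaaaaaaSuuuuuuu ⇒ aaaaaaaauuuuuuuu

S ⇒ aSu   [S -> a S u]
aSu ⇒ aaSuu   [S -> a S u]
aaSuu ⇒ aaaSuuu   [S -> a S u]
aaaSuuu ⇒ aaaaSuuuu   [S -> a S u]
aaaaSuuuu ⇒ aaaaaSuuuuu   [S -> a S u]
aaaaaSuuuuu ⇒ aaaaaaSuuuuuu   [S -> a S u]
aaaaaaSuuuuuu ⇒ aaaaaaaSuuuuuuu   [S -> a S u]
aaaaaaaSuuuuuuu ⇒ aaaaaaaauuuuuuuu   [S -> a u]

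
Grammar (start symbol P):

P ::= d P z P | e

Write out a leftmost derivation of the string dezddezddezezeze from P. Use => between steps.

P => dPzP => dezP => dezdPzP => dezddPzPzP => dezddezPzP => dezddezdPzPzP => dezddezddPzPzPzP => dezddezddezPzPzP => dezddezddezezPzP => dezddezddezezezP => dezddezddezezeze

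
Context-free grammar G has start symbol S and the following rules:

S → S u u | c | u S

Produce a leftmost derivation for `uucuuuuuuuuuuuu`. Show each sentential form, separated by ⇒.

S ⇒ Suu ⇒ Suuuu ⇒ Suuuuuu ⇒ uSuuuuuu ⇒ uSuuuuuuuu ⇒ uuSuuuuuuuu ⇒ uuSuuuuuuuuuu ⇒ uuSuuuuuuuuuuuu ⇒ uucuuuuuuuuuuuu

S ⇒ Suu   [S → S u u]
Suu ⇒ Suuuu   [S → S u u]
Suuuu ⇒ Suuuuuu   [S → S u u]
Suuuuuu ⇒ uSuuuuuu   [S → u S]
uSuuuuuu ⇒ uSuuuuuuuu   [S → S u u]
uSuuuuuuuu ⇒ uuSuuuuuuuu   [S → u S]
uuSuuuuuuuu ⇒ uuSuuuuuuuuuu   [S → S u u]
uuSuuuuuuuuuu ⇒ uuSuuuuuuuuuuuu   [S → S u u]
uuSuuuuuuuuuuuu ⇒ uucuuuuuuuuuuuu   [S → c]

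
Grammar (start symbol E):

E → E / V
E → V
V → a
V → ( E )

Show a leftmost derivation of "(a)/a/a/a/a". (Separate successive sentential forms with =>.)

E=>E/V=>E/V/V=>E/V/V/V=>E/V/V/V/V=>V/V/V/V/V=>(E)/V/V/V/V=>(V)/V/V/V/V=>(a)/V/V/V/V=>(a)/a/V/V/V=>(a)/a/a/V/V=>(a)/a/a/a/V=>(a)/a/a/a/a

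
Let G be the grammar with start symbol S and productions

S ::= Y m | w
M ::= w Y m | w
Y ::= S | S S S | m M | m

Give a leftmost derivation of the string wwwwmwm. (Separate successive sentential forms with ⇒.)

S ⇒ Ym   [S ::= Y m]
Ym ⇒ SSSm   [Y ::= S S S]
SSSm ⇒ wSSm   [S ::= w]
wSSm ⇒ wYmSm   [S ::= Y m]
wYmSm ⇒ wSSSmSm   [Y ::= S S S]
wSSSmSm ⇒ wwSSmSm   [S ::= w]
wwSSmSm ⇒ wwwSmSm   [S ::= w]
wwwSmSm ⇒ wwwwmSm   [S ::= w]
wwwwmSm ⇒ wwwwmwm   [S ::= w]

S ⇒ Ym ⇒ SSSm ⇒ wSSm ⇒ wYmSm ⇒ wSSSmSm ⇒ wwSSmSm ⇒ wwwSmSm ⇒ wwwwmSm ⇒ wwwwmwm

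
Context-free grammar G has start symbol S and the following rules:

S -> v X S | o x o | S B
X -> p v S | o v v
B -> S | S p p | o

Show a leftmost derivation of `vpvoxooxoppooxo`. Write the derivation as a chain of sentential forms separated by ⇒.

S ⇒ vXS   [S -> v X S]
vXS ⇒ vpvSS   [X -> p v S]
vpvSS ⇒ vpvSBS   [S -> S B]
vpvSBS ⇒ vpvSBBS   [S -> S B]
vpvSBBS ⇒ vpvoxoBBS   [S -> o x o]
vpvoxoBBS ⇒ vpvoxoSppBS   [B -> S p p]
vpvoxoSppBS ⇒ vpvoxooxoppBS   [S -> o x o]
vpvoxooxoppBS ⇒ vpvoxooxoppoS   [B -> o]
vpvoxooxoppoS ⇒ vpvoxooxoppooxo   [S -> o x o]

S ⇒ vXS ⇒ vpvSS ⇒ vpvSBS ⇒ vpvSBBS ⇒ vpvoxoBBS ⇒ vpvoxoSppBS ⇒ vpvoxooxoppBS ⇒ vpvoxooxoppoS ⇒ vpvoxooxoppooxo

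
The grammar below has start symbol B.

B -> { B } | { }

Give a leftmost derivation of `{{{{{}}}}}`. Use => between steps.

B => {B}   [B -> { B }]
{B} => {{B}}   [B -> { B }]
{{B}} => {{{B}}}   [B -> { B }]
{{{B}}} => {{{{B}}}}   [B -> { B }]
{{{{B}}}} => {{{{{}}}}}   [B -> { }]

B => {B} => {{B}} => {{{B}}} => {{{{B}}}} => {{{{{}}}}}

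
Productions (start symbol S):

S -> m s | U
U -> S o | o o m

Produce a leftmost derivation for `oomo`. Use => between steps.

S => U => So => Uo => oomo

S => U   [S -> U]
U => So   [U -> S o]
So => Uo   [S -> U]
Uo => oomo   [U -> o o m]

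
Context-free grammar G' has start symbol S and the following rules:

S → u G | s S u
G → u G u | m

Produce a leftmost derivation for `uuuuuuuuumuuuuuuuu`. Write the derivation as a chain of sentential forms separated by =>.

S => uG => uuGu => uuuGuu => uuuuGuuu => uuuuuGuuuu => uuuuuuGuuuuu => uuuuuuuGuuuuuu => uuuuuuuuGuuuuuuu => uuuuuuuuuGuuuuuuuu => uuuuuuuuumuuuuuuuu

S => uG   [S → u G]
uG => uuGu   [G → u G u]
uuGu => uuuGuu   [G → u G u]
uuuGuu => uuuuGuuu   [G → u G u]
uuuuGuuu => uuuuuGuuuu   [G → u G u]
uuuuuGuuuu => uuuuuuGuuuuu   [G → u G u]
uuuuuuGuuuuu => uuuuuuuGuuuuuu   [G → u G u]
uuuuuuuGuuuuuu => uuuuuuuuGuuuuuuu   [G → u G u]
uuuuuuuuGuuuuuuu => uuuuuuuuuGuuuuuuuu   [G → u G u]
uuuuuuuuuGuuuuuuuu => uuuuuuuuumuuuuuuuu   [G → m]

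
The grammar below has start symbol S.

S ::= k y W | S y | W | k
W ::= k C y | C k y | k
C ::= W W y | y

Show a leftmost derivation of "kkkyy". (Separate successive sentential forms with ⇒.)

S ⇒ W ⇒ kCy ⇒ kWWyy ⇒ kkWyy ⇒ kkkyy

S ⇒ W   [S ::= W]
W ⇒ kCy   [W ::= k C y]
kCy ⇒ kWWyy   [C ::= W W y]
kWWyy ⇒ kkWyy   [W ::= k]
kkWyy ⇒ kkkyy   [W ::= k]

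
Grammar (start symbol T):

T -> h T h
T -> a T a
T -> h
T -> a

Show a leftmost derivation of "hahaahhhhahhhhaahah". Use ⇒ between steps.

T ⇒ hTh   [T -> h T h]
hTh ⇒ haTah   [T -> a T a]
haTah ⇒ hahThah   [T -> h T h]
hahThah ⇒ hahaTahah   [T -> a T a]
hahaTahah ⇒ hahaaTaahah   [T -> a T a]
hahaaTaahah ⇒ hahaahThaahah   [T -> h T h]
hahaahThaahah ⇒ hahaahhThhaahah   [T -> h T h]
hahaahhThhaahah ⇒ hahaahhhThhhaahah   [T -> h T h]
hahaahhhThhhaahah ⇒ hahaahhhhThhhhaahah   [T -> h T h]
hahaahhhhThhhhaahah ⇒ hahaahhhhahhhhaahah   [T -> a]

T⇒hTh⇒haTah⇒hahThah⇒hahaTahah⇒hahaaTaahah⇒hahaahThaahah⇒hahaahhThhaahah⇒hahaahhhThhhaahah⇒hahaahhhhThhhhaahah⇒hahaahhhhahhhhaahah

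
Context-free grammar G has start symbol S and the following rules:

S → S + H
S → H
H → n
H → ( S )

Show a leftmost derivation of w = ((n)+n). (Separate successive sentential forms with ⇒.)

S⇒H⇒(S)⇒(S+H)⇒(H+H)⇒((S)+H)⇒((H)+H)⇒((n)+H)⇒((n)+n)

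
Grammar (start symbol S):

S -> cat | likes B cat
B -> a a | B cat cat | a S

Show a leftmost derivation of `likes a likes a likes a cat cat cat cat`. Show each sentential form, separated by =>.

S => likes B cat   [S -> likes B cat]
likes B cat => likes a S cat   [B -> a S]
likes a S cat => likes a likes B cat cat   [S -> likes B cat]
likes a likes B cat cat => likes a likes a S cat cat   [B -> a S]
likes a likes a S cat cat => likes a likes a likes B cat cat cat   [S -> likes B cat]
likes a likes a likes B cat cat cat => likes a likes a likes a S cat cat cat   [B -> a S]
likes a likes a likes a S cat cat cat => likes a likes a likes a cat cat cat cat   [S -> cat]

S => likes B cat => likes a S cat => likes a likes B cat cat => likes a likes a S cat cat => likes a likes a likes B cat cat cat => likes a likes a likes a S cat cat cat => likes a likes a likes a cat cat cat cat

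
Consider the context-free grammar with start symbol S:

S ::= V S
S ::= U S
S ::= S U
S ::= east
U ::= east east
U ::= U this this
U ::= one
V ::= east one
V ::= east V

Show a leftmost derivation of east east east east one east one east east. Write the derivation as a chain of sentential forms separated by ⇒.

S ⇒ S U   [S ::= S U]
S U ⇒ S U U   [S ::= S U]
S U U ⇒ V S U U   [S ::= V S]
V S U U ⇒ east V S U U   [V ::= east V]
east V S U U ⇒ east east V S U U   [V ::= east V]
east east V S U U ⇒ east east east V S U U   [V ::= east V]
east east east V S U U ⇒ east east east east one S U U   [V ::= east one]
east east east east one S U U ⇒ east east east east one east U U   [S ::= east]
east east east east one east U U ⇒ east east east east one east one U   [U ::= one]
east east east east one east one U ⇒ east east east east one east one east east   [U ::= east east]

S ⇒ S U ⇒ S U U ⇒ V S U U ⇒ east V S U U ⇒ east east V S U U ⇒ east east east V S U U ⇒ east east east east one S U U ⇒ east east east east one east U U ⇒ east east east east one east one U ⇒ east east east east one east one east east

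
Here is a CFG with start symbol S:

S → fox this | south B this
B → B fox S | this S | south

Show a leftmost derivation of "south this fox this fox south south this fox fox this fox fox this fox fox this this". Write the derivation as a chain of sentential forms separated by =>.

S => south B this => south B fox S this => south B fox S fox S this => south B fox S fox S fox S this => south B fox S fox S fox S fox S this => south this S fox S fox S fox S fox S this => south this fox this fox S fox S fox S fox S this => south this fox this fox south B this fox S fox S fox S this => south this fox this fox south south this fox S fox S fox S this => south this fox this fox south south this fox fox this fox S fox S this => south this fox this fox south south this fox fox this fox fox this fox S this => south this fox this fox south south this fox fox this fox fox this fox fox this this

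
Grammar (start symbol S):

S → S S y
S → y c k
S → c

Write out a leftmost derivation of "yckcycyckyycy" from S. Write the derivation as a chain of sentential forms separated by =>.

S=>SSy=>SSySy=>SSySySy=>yckSySySy=>yckcySySy=>yckcySSyySy=>yckcycSyySy=>yckcycyckyySy=>yckcycyckyycy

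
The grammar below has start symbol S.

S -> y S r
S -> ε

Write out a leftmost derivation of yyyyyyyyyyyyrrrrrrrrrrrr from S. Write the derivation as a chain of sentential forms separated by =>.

S => ySr => yySrr => yyySrrr => yyyySrrrr => yyyyySrrrrr => yyyyyySrrrrrr => yyyyyyySrrrrrrr => yyyyyyyySrrrrrrrr => yyyyyyyyySrrrrrrrrr => yyyyyyyyyySrrrrrrrrrr => yyyyyyyyyyySrrrrrrrrrrr => yyyyyyyyyyyySrrrrrrrrrrrr => yyyyyyyyyyyyrrrrrrrrrrrr

S => ySr   [S -> y S r]
ySr => yySrr   [S -> y S r]
yySrr => yyySrrr   [S -> y S r]
yyySrrr => yyyySrrrr   [S -> y S r]
yyyySrrrr => yyyyySrrrrr   [S -> y S r]
yyyyySrrrrr => yyyyyySrrrrrr   [S -> y S r]
yyyyyySrrrrrr => yyyyyyySrrrrrrr   [S -> y S r]
yyyyyyySrrrrrrr => yyyyyyyySrrrrrrrr   [S -> y S r]
yyyyyyyySrrrrrrrr => yyyyyyyyySrrrrrrrrr   [S -> y S r]
yyyyyyyyySrrrrrrrrr => yyyyyyyyyySrrrrrrrrrr   [S -> y S r]
yyyyyyyyyySrrrrrrrrrr => yyyyyyyyyyySrrrrrrrrrrr   [S -> y S r]
yyyyyyyyyyySrrrrrrrrrrr => yyyyyyyyyyyySrrrrrrrrrrrr   [S -> y S r]
yyyyyyyyyyyySrrrrrrrrrrrr => yyyyyyyyyyyyrrrrrrrrrrrr   [S -> ε]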